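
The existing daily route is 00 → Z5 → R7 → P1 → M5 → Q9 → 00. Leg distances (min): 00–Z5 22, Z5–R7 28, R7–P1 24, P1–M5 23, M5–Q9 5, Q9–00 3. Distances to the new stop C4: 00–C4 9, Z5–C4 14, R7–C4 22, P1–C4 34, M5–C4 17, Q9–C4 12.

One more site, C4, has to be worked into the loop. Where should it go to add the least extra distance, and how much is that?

Insertion cost between consecutive stops i–j is d(i,C4) + d(C4,j) − d(i,j):
  between 00 and Z5: 9 + 14 − 22 = 1
  between Z5 and R7: 14 + 22 − 28 = 8
  between R7 and P1: 22 + 34 − 24 = 32
  between P1 and M5: 34 + 17 − 23 = 28
  between M5 and Q9: 17 + 12 − 5 = 24
  between Q9 and 00: 12 + 9 − 3 = 18
Cheapest insertion is between 00 and Z5, adding 1.
New total = 105 + 1 = 106.

Minimum extra distance: 1 min, inserting C4 between 00 and Z5.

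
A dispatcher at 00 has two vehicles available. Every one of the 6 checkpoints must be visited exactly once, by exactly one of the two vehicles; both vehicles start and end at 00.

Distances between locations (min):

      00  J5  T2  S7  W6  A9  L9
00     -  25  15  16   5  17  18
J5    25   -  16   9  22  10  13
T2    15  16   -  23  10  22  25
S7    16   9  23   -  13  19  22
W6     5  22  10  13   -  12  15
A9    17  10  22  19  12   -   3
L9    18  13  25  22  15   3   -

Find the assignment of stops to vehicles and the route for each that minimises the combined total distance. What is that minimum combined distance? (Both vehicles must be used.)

Check every non-empty split of the stops between the two vehicles; for each half take its own optimal tour:
  {J5} + {T2, S7, W6, A9, L9}: 50 + 78 = 128
  {T2} + {J5, S7, W6, A9, L9}: 30 + 58 = 88
  {J5, T2} + {S7, W6, A9, L9}: 56 + 58 = 114
  {S7} + {J5, T2, W6, A9, L9}: 32 + 62 = 94
  {J5, S7} + {T2, W6, A9, L9}: 50 + 58 = 108
  {T2, S7} + {J5, W6, A9, L9}: 54 + 58 = 112
  … (31 splits in total)
  {T2, W6} + {J5, S7, A9, L9}: 30 + 56 = 86  ← best
Best: vehicle 1 00 → T2 → W6 → 00 = 30; vehicle 2 00 → S7 → J5 → A9 → L9 → 00 = 56; combined 86.

Minimum combined distance: 86 min.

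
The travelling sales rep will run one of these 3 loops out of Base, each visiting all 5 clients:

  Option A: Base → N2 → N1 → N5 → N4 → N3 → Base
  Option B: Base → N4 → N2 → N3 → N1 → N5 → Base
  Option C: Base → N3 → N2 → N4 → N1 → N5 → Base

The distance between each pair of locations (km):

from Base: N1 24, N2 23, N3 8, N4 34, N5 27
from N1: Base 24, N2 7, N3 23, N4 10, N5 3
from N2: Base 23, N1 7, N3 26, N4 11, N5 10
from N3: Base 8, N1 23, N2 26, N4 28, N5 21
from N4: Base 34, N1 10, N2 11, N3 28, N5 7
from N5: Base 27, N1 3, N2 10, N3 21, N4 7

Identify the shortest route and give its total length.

Shortest is Option A, total 76 km.

Option A: 23 + 7 + 3 + 7 + 28 + 8 = 76
Option B: 34 + 11 + 26 + 23 + 3 + 27 = 124
Option C: 8 + 26 + 11 + 10 + 3 + 27 = 85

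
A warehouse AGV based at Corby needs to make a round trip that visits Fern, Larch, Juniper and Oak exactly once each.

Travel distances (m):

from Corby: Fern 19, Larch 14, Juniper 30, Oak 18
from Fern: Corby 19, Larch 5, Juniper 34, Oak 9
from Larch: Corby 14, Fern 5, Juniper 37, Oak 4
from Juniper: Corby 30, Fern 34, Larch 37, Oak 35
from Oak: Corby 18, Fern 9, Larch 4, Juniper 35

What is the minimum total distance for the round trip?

Minimum total distance: 91 m.

With 4 stops there are 4!/2 = 12 distinct round trips (a route and its reverse cost the same).
Corby-Fern-Larch-Juniper-Oak-Corby: 19+5+37+35+18 = 114
Corby-Fern-Larch-Oak-Juniper-Corby: 19+5+4+35+30 = 93
Corby-Fern-Juniper-Larch-Oak-Corby: 19+34+37+4+18 = 112
Corby-Fern-Juniper-Oak-Larch-Corby: 19+34+35+4+14 = 106
Corby-Fern-Oak-Larch-Juniper-Corby: 19+9+4+37+30 = 99
Corby-Fern-Oak-Juniper-Larch-Corby: 19+9+35+37+14 = 114
Corby-Larch-Fern-Juniper-Oak-Corby: 14+5+34+35+18 = 106
Corby-Larch-Fern-Oak-Juniper-Corby: 14+5+9+35+30 = 93
Corby-Larch-Juniper-Fern-Oak-Corby: 14+37+34+9+18 = 112
Corby-Larch-Oak-Fern-Juniper-Corby: 14+4+9+34+30 = 91
Corby-Juniper-Fern-Larch-Oak-Corby: 30+34+5+4+18 = 91
Corby-Juniper-Larch-Fern-Oak-Corby: 30+37+5+9+18 = 99
The minimum is 91.
One optimal route: Corby → Larch → Oak → Fern → Juniper → Corby (or its reverse).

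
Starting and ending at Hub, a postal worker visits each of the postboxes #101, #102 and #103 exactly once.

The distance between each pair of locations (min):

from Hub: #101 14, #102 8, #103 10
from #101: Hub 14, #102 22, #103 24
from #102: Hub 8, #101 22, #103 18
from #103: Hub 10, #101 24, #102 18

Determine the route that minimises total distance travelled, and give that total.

Minimum total distance: 64 min.

With 3 stops there are 3!/2 = 3 distinct round trips (a route and its reverse cost the same).
Hub - #101 - #102 - #103 - Hub: 14+22+18+10 = 64
Hub - #101 - #103 - #102 - Hub: 14+24+18+8 = 64
Hub - #102 - #101 - #103 - Hub: 8+22+24+10 = 64
The minimum is 64.
One optimal route: Hub → #101 → #102 → #103 → Hub (or its reverse).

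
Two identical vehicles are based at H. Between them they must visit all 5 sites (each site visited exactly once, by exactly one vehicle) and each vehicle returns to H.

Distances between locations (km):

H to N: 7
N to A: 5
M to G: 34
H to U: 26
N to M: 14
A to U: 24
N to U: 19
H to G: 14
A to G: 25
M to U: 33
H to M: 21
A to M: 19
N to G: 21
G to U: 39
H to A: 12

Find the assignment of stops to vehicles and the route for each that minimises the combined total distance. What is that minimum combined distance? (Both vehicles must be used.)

Try each way of splitting the stops between the two vehicles (each non-empty) and, for each split, find the best tour for each vehicle:
  {N} + {A, M, G, U}: 14 + 117 = 131
  {A} + {N, M, G, U}: 24 + 107 = 131
  {N, A} + {M, G, U}: 24 + 107 = 131
  {M} + {N, A, G, U}: 42 + 89 = 131
  {N, M} + {A, G, U}: 42 + 89 = 131
  {A, M} + {N, G, U}: 52 + 79 = 131
  … (15 splits in total)
  {G} + {N, A, M, U}: 28 + 90 = 118  ← best
Best: vehicle 1 H → G → H = 28; vehicle 2 H → N → A → M → U → H = 90; combined 118.

Minimum combined distance: 118 km.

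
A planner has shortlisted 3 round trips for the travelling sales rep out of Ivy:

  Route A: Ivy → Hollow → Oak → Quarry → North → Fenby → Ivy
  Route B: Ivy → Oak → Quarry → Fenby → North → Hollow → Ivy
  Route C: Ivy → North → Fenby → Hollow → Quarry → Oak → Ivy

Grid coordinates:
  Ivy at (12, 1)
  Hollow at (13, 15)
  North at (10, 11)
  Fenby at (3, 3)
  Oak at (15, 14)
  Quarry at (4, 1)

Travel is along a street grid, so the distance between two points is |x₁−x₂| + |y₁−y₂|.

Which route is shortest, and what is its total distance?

Route A: 15 + 3 + 24 + 16 + 15 + 11 = 84
Route B: 16 + 24 + 3 + 15 + 7 + 15 = 80
Route C: 12 + 15 + 22 + 23 + 24 + 16 = 112

80 — Route B is the shortest.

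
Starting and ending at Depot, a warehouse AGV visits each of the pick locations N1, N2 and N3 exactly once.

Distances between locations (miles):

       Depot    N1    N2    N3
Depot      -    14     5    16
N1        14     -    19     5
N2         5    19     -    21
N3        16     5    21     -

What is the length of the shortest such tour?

Depot → N1 → N2 → N3 → Depot: 14+19+21+16 = 70
Depot → N1 → N3 → N2 → Depot: 14+5+21+5 = 45
Depot → N2 → N1 → N3 → Depot: 5+19+5+16 = 45
The minimum is 45.
One optimal route: Depot → N1 → N3 → N2 → Depot (or its reverse).

45 miles — the shortest possible round trip.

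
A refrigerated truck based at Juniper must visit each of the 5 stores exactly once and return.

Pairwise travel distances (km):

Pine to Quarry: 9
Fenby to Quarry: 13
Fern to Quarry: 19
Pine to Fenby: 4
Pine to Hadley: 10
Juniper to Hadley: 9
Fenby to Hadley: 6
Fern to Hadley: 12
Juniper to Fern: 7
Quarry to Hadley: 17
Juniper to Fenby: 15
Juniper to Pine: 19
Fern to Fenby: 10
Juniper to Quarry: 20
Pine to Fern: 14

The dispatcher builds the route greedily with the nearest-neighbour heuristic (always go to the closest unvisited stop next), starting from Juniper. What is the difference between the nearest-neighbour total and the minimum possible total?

The nearest-neighbour route is 2 km longer than optimal.

Juniper: Fern=7, Hadley=9, Fenby=15, Pine=19, Quarry=20 ⇒ Fern
Fern: Fenby=10, Hadley=12, Pine=14, Quarry=19 ⇒ Fenby
Fenby: Pine=4, Hadley=6, Quarry=13 ⇒ Pine
Pine: Quarry=9, Hadley=10 ⇒ Quarry
Quarry: Hadley=17 ⇒ Hadley
NN route Juniper → Fern → Fenby → Pine → Quarry → Hadley → Juniper costs 56.
Optimal: Juniper → Fern → Quarry → Pine → Fenby → Hadley → Juniper costs 54 (by enumerating all 60 distinct tours).
Excess = 56 − 54 = 2.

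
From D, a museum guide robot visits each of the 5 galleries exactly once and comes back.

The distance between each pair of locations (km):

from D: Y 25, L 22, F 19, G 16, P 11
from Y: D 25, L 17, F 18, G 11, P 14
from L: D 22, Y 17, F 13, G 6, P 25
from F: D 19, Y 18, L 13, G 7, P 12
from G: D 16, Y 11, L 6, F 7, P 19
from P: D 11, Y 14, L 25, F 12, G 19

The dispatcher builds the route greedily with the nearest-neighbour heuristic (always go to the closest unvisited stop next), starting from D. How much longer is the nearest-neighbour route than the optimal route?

D: P=11, G=16, F=19, L=22, Y=25 ⇒ P
P: F=12, Y=14, G=19, L=25 ⇒ F
F: G=7, L=13, Y=18 ⇒ G
G: L=6, Y=11 ⇒ L
L: Y=17 ⇒ Y
NN route D → P → F → G → L → Y → D costs 78.
Optimal: D → F → L → G → Y → P → D costs 74 (by enumerating all 60 distinct tours).
Excess = 78 − 74 = 4.

4 km longer than the optimal tour.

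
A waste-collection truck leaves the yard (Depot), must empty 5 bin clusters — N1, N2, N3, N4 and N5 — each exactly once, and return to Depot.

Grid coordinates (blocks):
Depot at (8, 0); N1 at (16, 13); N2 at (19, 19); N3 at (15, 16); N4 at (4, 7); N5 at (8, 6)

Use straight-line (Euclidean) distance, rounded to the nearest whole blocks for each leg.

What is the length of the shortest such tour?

Shortest round trip = 51 blocks.

There are 60 distinct closed tours to check (reversals are equivalent).
Depot → N1 → N2 → N3 → N4 → N5 → Depot: 15+7+5+14+4+6 = 51
Depot → N1 → N2 → N3 → N5 → N4 → Depot: 15+7+5+12+4+8 = 51
Depot → N1 → N2 → N4 → N3 → N5 → Depot: 15+7+19+14+12+6 = 73
Depot → N1 → N2 → N4 → N5 → N3 → Depot: 15+7+19+4+12+17 = 74
Depot → N1 → N2 → N5 → N3 → N4 → Depot: 15+7+17+12+14+8 = 73
Depot → N1 → N2 → N5 → N4 → N3 → Depot: 15+7+17+4+14+17 = 74
Depot → N1 → N3 → N2 → N4 → N5 → Depot: 15+3+5+19+4+6 = 52
Depot → N1 → N3 → N2 → N5 → N4 → Depot: 15+3+5+17+4+8 = 52
Depot → N1 → N3 → N4 → N2 → N5 → Depot: 15+3+14+19+17+6 = 74
Depot → N1 → N3 → N4 → N5 → N2 → Depot: 15+3+14+4+17+22 = 75
Depot → N1 → N3 → N5 → N2 → N4 → Depot: 15+3+12+17+19+8 = 74
Depot → N1 → N3 → N5 → N4 → N2 → Depot: 15+3+12+4+19+22 = 75
Depot → N1 → N4 → N2 → N3 → N5 → Depot: 15+13+19+5+12+6 = 70
Depot → N1 → N4 → N2 → N5 → N3 → Depot: 15+13+19+17+12+17 = 93
… (46 more)
The minimum is 51.
One optimal route: Depot → N1 → N2 → N3 → N4 → N5 → Depot (or its reverse).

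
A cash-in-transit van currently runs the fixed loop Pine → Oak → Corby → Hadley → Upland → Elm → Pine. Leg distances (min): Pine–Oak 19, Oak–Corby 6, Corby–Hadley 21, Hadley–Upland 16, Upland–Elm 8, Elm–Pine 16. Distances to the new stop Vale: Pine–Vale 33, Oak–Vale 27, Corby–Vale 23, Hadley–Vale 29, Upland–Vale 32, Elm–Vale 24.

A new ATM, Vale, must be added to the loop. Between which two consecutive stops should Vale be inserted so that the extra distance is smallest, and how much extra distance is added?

Insertion cost between consecutive stops i–j is d(i,Vale) + d(Vale,j) − d(i,j):
  between Pine and Oak: 33 + 27 − 19 = 41
  between Oak and Corby: 27 + 23 − 6 = 44
  between Corby and Hadley: 23 + 29 − 21 = 31
  between Hadley and Upland: 29 + 32 − 16 = 45
  between Upland and Elm: 32 + 24 − 8 = 48
  between Elm and Pine: 24 + 33 − 16 = 41
Cheapest insertion is between Corby and Hadley, adding 31.
New total = 86 + 31 = 117.

Minimum extra distance: 31 min, inserting Vale between Corby and Hadley.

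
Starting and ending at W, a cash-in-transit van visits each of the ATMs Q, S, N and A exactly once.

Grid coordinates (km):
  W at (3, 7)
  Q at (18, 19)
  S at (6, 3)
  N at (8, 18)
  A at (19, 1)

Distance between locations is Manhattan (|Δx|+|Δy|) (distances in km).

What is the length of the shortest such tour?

Minimum total distance: 68 km.

W - Q - S - N - A - W: 27+28+17+28+22 = 122
W - Q - S - A - N - W: 27+28+15+28+16 = 114
W - Q - N - S - A - W: 27+11+17+15+22 = 92
W - Q - N - A - S - W: 27+11+28+15+7 = 88
W - Q - A - S - N - W: 27+19+15+17+16 = 94
W - Q - A - N - S - W: 27+19+28+17+7 = 98
W - S - Q - N - A - W: 7+28+11+28+22 = 96
W - S - Q - A - N - W: 7+28+19+28+16 = 98
W - S - N - Q - A - W: 7+17+11+19+22 = 76
W - S - A - Q - N - W: 7+15+19+11+16 = 68
W - N - Q - S - A - W: 16+11+28+15+22 = 92
W - N - S - Q - A - W: 16+17+28+19+22 = 102
The minimum is 68.
One optimal route: W → S → A → Q → N → W (or its reverse).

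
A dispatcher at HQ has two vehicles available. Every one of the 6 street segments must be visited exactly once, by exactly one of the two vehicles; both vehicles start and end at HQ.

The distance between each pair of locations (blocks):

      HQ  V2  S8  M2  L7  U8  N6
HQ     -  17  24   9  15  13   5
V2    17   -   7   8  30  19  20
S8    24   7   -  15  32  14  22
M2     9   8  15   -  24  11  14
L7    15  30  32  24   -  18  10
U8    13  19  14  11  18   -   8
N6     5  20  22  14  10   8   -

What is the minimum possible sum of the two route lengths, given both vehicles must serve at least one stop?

Minimum combined distance: 81 blocks.

Check every non-empty split of the stops between the two vehicles; for each half take its own optimal tour:
  {V2} + {S8, M2, L7, U8, N6}: 34 + 71 = 105
  {S8} + {V2, M2, L7, U8, N6}: 48 + 69 = 117
  {V2, S8} + {M2, L7, U8, N6}: 48 + 53 = 101
  {M2} + {V2, S8, L7, U8, N6}: 18 + 71 = 89
  {V2, M2} + {S8, L7, U8, N6}: 34 + 71 = 105
  {S8, M2} + {V2, L7, U8, N6}: 48 + 69 = 117
  … (31 splits in total)
  {L7} + {V2, S8, M2, U8, N6}: 30 + 51 = 81  ← best
Best: vehicle 1 HQ → L7 → HQ = 30; vehicle 2 HQ → M2 → V2 → S8 → U8 → N6 → HQ = 51; combined 81.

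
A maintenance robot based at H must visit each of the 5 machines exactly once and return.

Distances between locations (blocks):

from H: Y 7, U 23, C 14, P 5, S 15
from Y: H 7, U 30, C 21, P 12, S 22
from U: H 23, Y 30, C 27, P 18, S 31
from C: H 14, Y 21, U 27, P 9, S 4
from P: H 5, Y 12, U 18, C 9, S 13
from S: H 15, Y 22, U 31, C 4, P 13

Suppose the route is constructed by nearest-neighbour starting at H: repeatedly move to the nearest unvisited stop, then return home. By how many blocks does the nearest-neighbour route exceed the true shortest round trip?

The nearest-neighbour route is 10 blocks longer than optimal.

H: P=5, Y=7, C=14, S=15, U=23 ⇒ P
P: C=9, Y=12, S=13, U=18 ⇒ C
C: S=4, Y=21, U=27 ⇒ S
S: Y=22, U=31 ⇒ Y
Y: U=30 ⇒ U
NN route H → P → C → S → Y → U → H costs 93.
Optimal: H → Y → U → P → C → S → H costs 83 (by enumerating all 60 distinct tours).
Excess = 93 − 83 = 10.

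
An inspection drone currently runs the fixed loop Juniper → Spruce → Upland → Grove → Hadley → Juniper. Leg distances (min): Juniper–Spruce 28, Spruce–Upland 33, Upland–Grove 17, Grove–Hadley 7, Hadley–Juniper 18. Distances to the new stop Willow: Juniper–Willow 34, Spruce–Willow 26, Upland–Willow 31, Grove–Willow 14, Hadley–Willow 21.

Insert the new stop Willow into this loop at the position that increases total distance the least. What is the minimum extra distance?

Adding 24 min by placing Willow on the Spruce–Upland leg.

Insertion cost between consecutive stops i–j is d(i,Willow) + d(Willow,j) − d(i,j):
  between Juniper and Spruce: 34 + 26 − 28 = 32
  between Spruce and Upland: 26 + 31 − 33 = 24
  between Upland and Grove: 31 + 14 − 17 = 28
  between Grove and Hadley: 14 + 21 − 7 = 28
  between Hadley and Juniper: 21 + 34 − 18 = 37
Cheapest insertion is between Spruce and Upland, adding 24.
New total = 103 + 24 = 127.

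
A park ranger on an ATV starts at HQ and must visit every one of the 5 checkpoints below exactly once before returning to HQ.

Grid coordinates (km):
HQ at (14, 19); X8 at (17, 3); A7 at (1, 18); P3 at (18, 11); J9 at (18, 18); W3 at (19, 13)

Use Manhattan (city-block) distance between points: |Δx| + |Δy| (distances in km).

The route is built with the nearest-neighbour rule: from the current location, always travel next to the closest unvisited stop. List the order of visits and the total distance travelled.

At HQ the remaining stops are J9 5, W3 11, P3 12, A7 14, X8 19; go to J9.
At J9 the remaining stops are W3 6, P3 7, X8 16, A7 17; go to W3.
At W3 the remaining stops are P3 3, X8 12, A7 23; go to P3.
At P3 the remaining stops are X8 9, A7 24; go to X8.
At X8 the remaining stops are A7 31; go to A7.
Return A7→HQ: 14.
Total = 5 + 6 + 3 + 9 + 31 + 14 = 68.

Nearest-neighbour total = 68 km; route HQ → J9 → W3 → P3 → X8 → A7 → HQ.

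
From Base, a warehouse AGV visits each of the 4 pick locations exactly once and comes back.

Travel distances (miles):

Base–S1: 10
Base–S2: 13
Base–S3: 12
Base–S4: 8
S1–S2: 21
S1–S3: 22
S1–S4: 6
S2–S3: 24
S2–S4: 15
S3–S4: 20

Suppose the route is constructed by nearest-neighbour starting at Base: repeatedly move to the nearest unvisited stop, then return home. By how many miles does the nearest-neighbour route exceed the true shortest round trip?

Excess over optimum: 4 miles.

From Base: S4=8, S1=10, S3=12, S2=13 → choose S4 (8).
From S4: S1=6, S2=15, S3=20 → choose S1 (6).
From S1: S2=21, S3=22 → choose S2 (21).
From S2: S3=24 → choose S3 (24).
NN route Base → S4 → S1 → S2 → S3 → Base costs 71.
Optimal: Base → S1 → S4 → S2 → S3 → Base costs 67 (by enumerating all 12 distinct tours).
Excess = 71 − 67 = 4.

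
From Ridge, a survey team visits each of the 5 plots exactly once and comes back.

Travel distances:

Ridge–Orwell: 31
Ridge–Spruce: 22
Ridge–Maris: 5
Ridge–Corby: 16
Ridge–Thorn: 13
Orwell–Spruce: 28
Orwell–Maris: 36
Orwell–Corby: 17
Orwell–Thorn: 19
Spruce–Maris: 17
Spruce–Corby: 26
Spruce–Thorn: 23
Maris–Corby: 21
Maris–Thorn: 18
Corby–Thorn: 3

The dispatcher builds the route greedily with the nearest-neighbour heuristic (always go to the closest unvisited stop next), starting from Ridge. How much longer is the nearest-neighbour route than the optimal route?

Excess over optimum: 13.

Ridge: Maris=5, Thorn=13, Corby=16, Spruce=22, Orwell=31 ⇒ Maris
Maris: Spruce=17, Thorn=18, Corby=21, Orwell=36 ⇒ Spruce
Spruce: Thorn=23, Corby=26, Orwell=28 ⇒ Thorn
Thorn: Corby=3, Orwell=19 ⇒ Corby
Corby: Orwell=17 ⇒ Orwell
NN route Ridge → Maris → Spruce → Thorn → Corby → Orwell → Ridge costs 96.
Optimal: Ridge → Maris → Spruce → Orwell → Corby → Thorn → Ridge costs 83 (by enumerating all 60 distinct tours).
Excess = 96 − 83 = 13.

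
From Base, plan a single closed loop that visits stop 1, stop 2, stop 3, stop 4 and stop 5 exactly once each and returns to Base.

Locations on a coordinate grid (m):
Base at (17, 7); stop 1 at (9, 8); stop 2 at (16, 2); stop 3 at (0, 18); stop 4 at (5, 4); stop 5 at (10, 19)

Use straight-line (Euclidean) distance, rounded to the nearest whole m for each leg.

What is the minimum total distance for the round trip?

59 m — the shortest possible round trip.

There are 60 distinct closed tours to check (reversals are equivalent).
Base → stop 1 → stop 2 → stop 3 → stop 4 → stop 5 → Base: 8+9+23+15+16+14 = 85
Base → stop 1 → stop 2 → stop 3 → stop 5 → stop 4 → Base: 8+9+23+10+16+12 = 78
Base → stop 1 → stop 2 → stop 4 → stop 3 → stop 5 → Base: 8+9+11+15+10+14 = 67
Base → stop 1 → stop 2 → stop 4 → stop 5 → stop 3 → Base: 8+9+11+16+10+20 = 74
Base → stop 1 → stop 2 → stop 5 → stop 3 → stop 4 → Base: 8+9+18+10+15+12 = 72
Base → stop 1 → stop 2 → stop 5 → stop 4 → stop 3 → Base: 8+9+18+16+15+20 = 86
Base → stop 1 → stop 3 → stop 2 → stop 4 → stop 5 → Base: 8+13+23+11+16+14 = 85
Base → stop 1 → stop 3 → stop 2 → stop 5 → stop 4 → Base: 8+13+23+18+16+12 = 90
Base → stop 1 → stop 3 → stop 4 → stop 2 → stop 5 → Base: 8+13+15+11+18+14 = 79
Base → stop 1 → stop 3 → stop 4 → stop 5 → stop 2 → Base: 8+13+15+16+18+5 = 75
Base → stop 1 → stop 3 → stop 5 → stop 2 → stop 4 → Base: 8+13+10+18+11+12 = 72
Base → stop 1 → stop 3 → stop 5 → stop 4 → stop 2 → Base: 8+13+10+16+11+5 = 63
Base → stop 1 → stop 4 → stop 2 → stop 3 → stop 5 → Base: 8+6+11+23+10+14 = 72
Base → stop 1 → stop 4 → stop 2 → stop 5 → stop 3 → Base: 8+6+11+18+10+20 = 73
… (46 more)
Base → stop 2 → stop 1 → stop 4 → stop 3 → stop 5 → Base: 5+9+6+15+10+14 = 59  ← best
The minimum is 59.
One optimal route: Base → stop 2 → stop 1 → stop 4 → stop 3 → stop 5 → Base (or its reverse).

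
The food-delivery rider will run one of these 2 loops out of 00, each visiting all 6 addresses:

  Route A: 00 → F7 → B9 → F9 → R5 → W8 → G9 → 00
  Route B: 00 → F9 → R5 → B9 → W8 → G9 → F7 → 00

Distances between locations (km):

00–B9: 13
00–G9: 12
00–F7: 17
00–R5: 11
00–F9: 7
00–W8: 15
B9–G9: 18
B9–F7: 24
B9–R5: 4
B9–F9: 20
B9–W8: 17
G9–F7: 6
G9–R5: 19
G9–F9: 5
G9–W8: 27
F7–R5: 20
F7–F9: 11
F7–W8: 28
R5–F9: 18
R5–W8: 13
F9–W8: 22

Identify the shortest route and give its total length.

Shortest is Route B, total 96 km.

Route A: 17 + 24 + 20 + 18 + 13 + 27 + 12 = 131
Route B: 7 + 18 + 4 + 17 + 27 + 6 + 17 = 96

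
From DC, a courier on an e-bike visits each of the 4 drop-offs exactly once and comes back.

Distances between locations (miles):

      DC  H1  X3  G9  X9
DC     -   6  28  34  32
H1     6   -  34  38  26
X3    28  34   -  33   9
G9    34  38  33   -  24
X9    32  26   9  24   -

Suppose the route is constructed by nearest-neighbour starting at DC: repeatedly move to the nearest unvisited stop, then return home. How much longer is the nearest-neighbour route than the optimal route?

From DC: H1=6, X3=28, X9=32, G9=34 → choose H1 (6).
From H1: X9=26, X3=34, G9=38 → choose X9 (26).
From X9: X3=9, G9=24 → choose X3 (9).
From X3: G9=33 → choose G9 (33).
NN route DC → H1 → X9 → X3 → G9 → DC costs 108.
Optimal: DC → H1 → G9 → X9 → X3 → DC costs 105 (by enumerating all 12 distinct tours).
Excess = 108 − 105 = 3.

Excess over optimum: 3 miles.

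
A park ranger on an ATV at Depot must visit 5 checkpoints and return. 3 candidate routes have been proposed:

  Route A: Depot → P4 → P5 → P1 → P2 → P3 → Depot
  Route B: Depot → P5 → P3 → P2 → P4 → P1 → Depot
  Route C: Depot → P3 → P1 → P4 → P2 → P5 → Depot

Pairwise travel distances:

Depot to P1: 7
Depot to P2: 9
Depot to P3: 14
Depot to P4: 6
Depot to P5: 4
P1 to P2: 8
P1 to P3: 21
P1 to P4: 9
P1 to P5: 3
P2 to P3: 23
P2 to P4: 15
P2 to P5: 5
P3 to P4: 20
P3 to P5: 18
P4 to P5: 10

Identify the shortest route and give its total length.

64 — Route A is the shortest.

Route A: 6 + 10 + 3 + 8 + 23 + 14 = 64
Route B: 4 + 18 + 23 + 15 + 9 + 7 = 76
Route C: 14 + 21 + 9 + 15 + 5 + 4 = 68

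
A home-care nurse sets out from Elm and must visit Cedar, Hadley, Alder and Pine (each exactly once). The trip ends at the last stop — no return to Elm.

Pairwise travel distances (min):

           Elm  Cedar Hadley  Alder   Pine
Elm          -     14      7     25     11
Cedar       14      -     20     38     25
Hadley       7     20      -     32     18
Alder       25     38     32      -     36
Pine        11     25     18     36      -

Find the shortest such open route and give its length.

87 min — the minimum one-way total.

There are 4! = 24 possible orderings.
Elm - Cedar - Hadley - Alder - Pine: 14+20+32+36 = 102
Elm - Cedar - Hadley - Pine - Alder: 14+20+18+36 = 88
Elm - Cedar - Alder - Hadley - Pine: 14+38+32+18 = 102
Elm - Cedar - Alder - Pine - Hadley: 14+38+36+18 = 106
Elm - Cedar - Pine - Hadley - Alder: 14+25+18+32 = 89
Elm - Cedar - Pine - Alder - Hadley: 14+25+36+32 = 107
Elm - Hadley - Cedar - Alder - Pine: 7+20+38+36 = 101
Elm - Hadley - Cedar - Pine - Alder: 7+20+25+36 = 88
Elm - Hadley - Alder - Cedar - Pine: 7+32+38+25 = 102
Elm - Hadley - Alder - Pine - Cedar: 7+32+36+25 = 100
Elm - Hadley - Pine - Cedar - Alder: 7+18+25+38 = 88
Elm - Hadley - Pine - Alder - Cedar: 7+18+36+38 = 99
Elm - Alder - Cedar - Hadley - Pine: 25+38+20+18 = 101
Elm - Alder - Cedar - Pine - Hadley: 25+38+25+18 = 106
… (10 more)
Elm - Pine - Hadley - Cedar - Alder: 11+18+20+38 = 87  ← best
The minimum is 87.
One shortest path: Elm → Pine → Hadley → Cedar → Alder.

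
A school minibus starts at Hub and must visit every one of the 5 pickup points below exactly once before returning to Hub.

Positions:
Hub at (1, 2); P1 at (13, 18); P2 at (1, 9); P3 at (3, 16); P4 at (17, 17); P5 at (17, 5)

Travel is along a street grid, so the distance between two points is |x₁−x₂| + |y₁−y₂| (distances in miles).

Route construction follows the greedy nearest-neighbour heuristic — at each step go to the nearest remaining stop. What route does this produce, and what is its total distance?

Hub → [P2:7 / P3:16 / P5:19 / P1:28 / P4:31] → P2 (7)
P2 → [P3:9 / P5:20 / P1:21 / P4:24] → P3 (9)
P3 → [P1:12 / P4:15 / P5:25] → P1 (12)
P1 → [P4:5 / P5:17] → P4 (5)
P4 → [P5:12] → P5 (12)
Return P5→Hub: 19.
Total = 7 + 9 + 12 + 5 + 12 + 19 = 64.

64 miles along Hub → P2 → P3 → P1 → P4 → P5 → Hub.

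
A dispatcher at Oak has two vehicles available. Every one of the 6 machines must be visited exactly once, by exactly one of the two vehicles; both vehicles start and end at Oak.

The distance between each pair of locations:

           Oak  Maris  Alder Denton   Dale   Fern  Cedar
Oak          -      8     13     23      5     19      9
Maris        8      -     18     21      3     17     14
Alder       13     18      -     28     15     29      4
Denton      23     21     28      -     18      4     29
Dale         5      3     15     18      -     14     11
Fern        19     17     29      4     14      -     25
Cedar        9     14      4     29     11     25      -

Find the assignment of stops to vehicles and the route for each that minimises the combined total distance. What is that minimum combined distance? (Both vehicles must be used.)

Check every non-empty split of the stops between the two vehicles; for each half take its own optimal tour:
  {Maris} + {Alder, Denton, Dale, Fern, Cedar}: 16 + 64 = 80
  {Alder} + {Maris, Denton, Dale, Fern, Cedar}: 26 + 67 = 93
  {Maris, Alder} + {Denton, Dale, Fern, Cedar}: 39 + 61 = 100
  {Denton} + {Maris, Alder, Dale, Fern, Cedar}: 46 + 67 = 113
  {Maris, Denton} + {Alder, Dale, Fern, Cedar}: 52 + 61 = 113
  {Alder, Denton} + {Maris, Dale, Fern, Cedar}: 64 + 59 = 123
  … (31 splits in total)
  {Maris, Denton, Dale, Fern} + {Alder, Cedar}: 52 + 26 = 78  ← best
Best: vehicle 1 Oak → Maris → Denton → Fern → Dale → Oak = 52; vehicle 2 Oak → Alder → Cedar → Oak = 26; combined 78.

Minimum combined distance: 78.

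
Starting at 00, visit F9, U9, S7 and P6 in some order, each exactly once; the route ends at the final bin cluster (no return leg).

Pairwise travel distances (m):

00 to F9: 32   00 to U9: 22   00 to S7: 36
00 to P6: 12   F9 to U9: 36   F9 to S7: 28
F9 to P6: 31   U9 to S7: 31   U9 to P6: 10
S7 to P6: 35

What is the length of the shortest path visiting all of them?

There are 4! = 24 possible orderings.
00 - F9 - U9 - S7 - P6: 32+36+31+35 = 134
00 - F9 - U9 - P6 - S7: 32+36+10+35 = 113
00 - F9 - S7 - U9 - P6: 32+28+31+10 = 101
00 - F9 - S7 - P6 - U9: 32+28+35+10 = 105
00 - F9 - P6 - U9 - S7: 32+31+10+31 = 104
00 - F9 - P6 - S7 - U9: 32+31+35+31 = 129
00 - U9 - F9 - S7 - P6: 22+36+28+35 = 121
00 - U9 - F9 - P6 - S7: 22+36+31+35 = 124
00 - U9 - S7 - F9 - P6: 22+31+28+31 = 112
00 - U9 - S7 - P6 - F9: 22+31+35+31 = 119
00 - U9 - P6 - F9 - S7: 22+10+31+28 = 91
00 - U9 - P6 - S7 - F9: 22+10+35+28 = 95
00 - S7 - F9 - U9 - P6: 36+28+36+10 = 110
00 - S7 - F9 - P6 - U9: 36+28+31+10 = 105
… (10 more)
00 - P6 - U9 - S7 - F9: 12+10+31+28 = 81  ← best
The minimum is 81.
One shortest path: 00 → P6 → U9 → S7 → F9.

Shortest open route: 81 m.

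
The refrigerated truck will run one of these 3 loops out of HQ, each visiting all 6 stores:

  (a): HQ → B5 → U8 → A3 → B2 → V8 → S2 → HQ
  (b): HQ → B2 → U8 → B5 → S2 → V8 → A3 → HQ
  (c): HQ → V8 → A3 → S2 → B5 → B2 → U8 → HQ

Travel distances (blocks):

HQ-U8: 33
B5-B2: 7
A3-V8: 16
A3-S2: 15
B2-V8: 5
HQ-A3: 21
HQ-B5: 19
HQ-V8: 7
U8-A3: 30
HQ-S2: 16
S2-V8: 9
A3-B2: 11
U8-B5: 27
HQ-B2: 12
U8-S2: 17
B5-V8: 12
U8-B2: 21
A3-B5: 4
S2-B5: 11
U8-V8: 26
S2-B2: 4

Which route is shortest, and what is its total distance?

Shortest is (c), total 110 blocks.

(a): 19 + 27 + 30 + 11 + 5 + 9 + 16 = 117
(b): 12 + 21 + 27 + 11 + 9 + 16 + 21 = 117
(c): 7 + 16 + 15 + 11 + 7 + 21 + 33 = 110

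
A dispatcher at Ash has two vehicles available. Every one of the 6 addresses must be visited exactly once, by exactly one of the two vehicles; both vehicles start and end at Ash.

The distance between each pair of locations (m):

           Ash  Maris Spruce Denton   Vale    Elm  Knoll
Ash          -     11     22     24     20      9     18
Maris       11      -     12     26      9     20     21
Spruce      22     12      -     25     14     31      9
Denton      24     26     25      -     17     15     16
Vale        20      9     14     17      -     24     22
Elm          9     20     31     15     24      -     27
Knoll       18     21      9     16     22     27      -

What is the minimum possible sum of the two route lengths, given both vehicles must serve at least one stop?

101 m — the smallest possible combined total.

Check every non-empty split of the stops between the two vehicles; for each half take its own optimal tour:
  {Maris} + {Spruce, Denton, Vale, Elm, Knoll}: 22 + 82 = 104
  {Spruce} + {Maris, Denton, Vale, Elm, Knoll}: 44 + 82 = 126
  {Maris, Spruce} + {Denton, Vale, Elm, Knoll}: 45 + 81 = 126
  {Denton} + {Maris, Spruce, Vale, Elm, Knoll}: 48 + 79 = 127
  {Maris, Denton} + {Spruce, Vale, Elm, Knoll}: 61 + 74 = 135
  {Spruce, Denton} + {Maris, Vale, Elm, Knoll}: 71 + 78 = 149
  … (31 splits in total)
  {Elm} + {Maris, Spruce, Denton, Vale, Knoll}: 18 + 83 = 101  ← best
Best: vehicle 1 Ash → Elm → Ash = 18; vehicle 2 Ash → Maris → Vale → Spruce → Knoll → Denton → Ash = 83; combined 101.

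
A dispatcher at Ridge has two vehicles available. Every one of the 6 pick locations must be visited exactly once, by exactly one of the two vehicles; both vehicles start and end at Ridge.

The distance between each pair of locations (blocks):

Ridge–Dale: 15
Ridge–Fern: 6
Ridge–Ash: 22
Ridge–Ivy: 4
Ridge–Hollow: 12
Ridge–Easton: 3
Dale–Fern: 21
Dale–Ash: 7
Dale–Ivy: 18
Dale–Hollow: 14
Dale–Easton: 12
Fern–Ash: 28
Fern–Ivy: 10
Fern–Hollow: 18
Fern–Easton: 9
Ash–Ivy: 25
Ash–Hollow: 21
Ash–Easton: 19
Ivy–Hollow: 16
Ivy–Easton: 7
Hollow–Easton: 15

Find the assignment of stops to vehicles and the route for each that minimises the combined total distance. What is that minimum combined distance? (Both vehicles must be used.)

Try each way of splitting the stops between the two vehicles (each non-empty) and, for each split, find the best tour for each vehicle:
  {Dale} + {Fern, Ash, Ivy, Hollow, Easton}: 30 + 75 = 105
  {Fern} + {Dale, Ash, Ivy, Hollow, Easton}: 12 + 63 = 75
  {Dale, Fern} + {Ash, Ivy, Hollow, Easton}: 42 + 63 = 105
  {Ash} + {Dale, Fern, Ivy, Hollow, Easton}: 44 + 61 = 105
  {Dale, Ash} + {Fern, Ivy, Hollow, Easton}: 44 + 50 = 94
  {Fern, Ash} + {Dale, Ivy, Hollow, Easton}: 56 + 49 = 105
  … (31 splits in total)
Best: vehicle 1 Ridge → Fern → Ridge = 12; vehicle 2 Ridge → Ivy → Hollow → Dale → Ash → Easton → Ridge = 63; combined 75.

75 blocks — the smallest possible combined total.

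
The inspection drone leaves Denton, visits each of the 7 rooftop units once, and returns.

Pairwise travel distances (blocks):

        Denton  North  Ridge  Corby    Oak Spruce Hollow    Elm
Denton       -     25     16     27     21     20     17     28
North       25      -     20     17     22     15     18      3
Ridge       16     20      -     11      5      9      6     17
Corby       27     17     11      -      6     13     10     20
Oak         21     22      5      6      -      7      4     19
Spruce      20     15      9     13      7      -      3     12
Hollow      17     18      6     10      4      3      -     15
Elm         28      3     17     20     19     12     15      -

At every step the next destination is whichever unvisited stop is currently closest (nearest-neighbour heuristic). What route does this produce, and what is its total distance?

Nearest-neighbour total = 87 blocks; route Denton → Ridge → Oak → Hollow → Spruce → Elm → North → Corby → Denton.

At Denton the remaining stops are Ridge 16, Hollow 17, Spruce 20, Oak 21, North 25, Corby 27, Elm 28; go to Ridge.
At Ridge the remaining stops are Oak 5, Hollow 6, Spruce 9, Corby 11, Elm 17, North 20; go to Oak.
At Oak the remaining stops are Hollow 4, Corby 6, Spruce 7, Elm 19, North 22; go to Hollow.
At Hollow the remaining stops are Spruce 3, Corby 10, Elm 15, North 18; go to Spruce.
At Spruce the remaining stops are Elm 12, Corby 13, North 15; go to Elm.
At Elm the remaining stops are North 3, Corby 20; go to North.
At North the remaining stops are Corby 17; go to Corby.
Return Corby→Denton: 27.
Total = 16 + 5 + 4 + 3 + 12 + 3 + 17 + 27 = 87.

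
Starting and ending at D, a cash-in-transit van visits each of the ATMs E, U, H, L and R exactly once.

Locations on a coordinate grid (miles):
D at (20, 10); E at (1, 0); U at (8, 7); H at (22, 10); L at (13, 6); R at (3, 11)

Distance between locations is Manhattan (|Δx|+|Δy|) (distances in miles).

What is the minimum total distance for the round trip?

66 miles — the shortest possible round trip.

There are 60 distinct closed tours to check (reversals are equivalent).
D - E - U - H - L - R - D: 29+14+17+13+15+18 = 106
D - E - U - H - R - L - D: 29+14+17+20+15+11 = 106
D - E - U - L - H - R - D: 29+14+6+13+20+18 = 100
D - E - U - L - R - H - D: 29+14+6+15+20+2 = 86
D - E - U - R - H - L - D: 29+14+9+20+13+11 = 96
D - E - U - R - L - H - D: 29+14+9+15+13+2 = 82
D - E - H - U - L - R - D: 29+31+17+6+15+18 = 116
D - E - H - U - R - L - D: 29+31+17+9+15+11 = 112
D - E - H - L - U - R - D: 29+31+13+6+9+18 = 106
D - E - H - L - R - U - D: 29+31+13+15+9+15 = 112
D - E - H - R - U - L - D: 29+31+20+9+6+11 = 106
D - E - H - R - L - U - D: 29+31+20+15+6+15 = 116
D - E - L - U - H - R - D: 29+18+6+17+20+18 = 108
D - E - L - U - R - H - D: 29+18+6+9+20+2 = 84
… (46 more)
D - H - L - U - E - R - D: 2+13+6+14+13+18 = 66  ← best
The minimum is 66.
One optimal route: D → H → L → U → E → R → D (or its reverse).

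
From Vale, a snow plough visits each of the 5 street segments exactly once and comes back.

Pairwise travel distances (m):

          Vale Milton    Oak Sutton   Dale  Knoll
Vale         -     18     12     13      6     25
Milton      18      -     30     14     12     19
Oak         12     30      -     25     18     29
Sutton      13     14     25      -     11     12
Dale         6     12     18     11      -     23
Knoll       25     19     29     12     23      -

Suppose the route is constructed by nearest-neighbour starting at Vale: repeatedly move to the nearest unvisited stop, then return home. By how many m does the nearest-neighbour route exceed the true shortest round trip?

The nearest-neighbour route is 5 m longer than optimal.

From Vale: Dale=6, Oak=12, Sutton=13, Milton=18, Knoll=25 → choose Dale (6).
From Dale: Sutton=11, Milton=12, Oak=18, Knoll=23 → choose Sutton (11).
From Sutton: Knoll=12, Milton=14, Oak=25 → choose Knoll (12).
From Knoll: Milton=19, Oak=29 → choose Milton (19).
From Milton: Oak=30 → choose Oak (30).
NN route Vale → Dale → Sutton → Knoll → Milton → Oak → Vale costs 90.
Optimal: Vale → Oak → Knoll → Sutton → Milton → Dale → Vale costs 85 (by enumerating all 60 distinct tours).
Excess = 90 − 85 = 5.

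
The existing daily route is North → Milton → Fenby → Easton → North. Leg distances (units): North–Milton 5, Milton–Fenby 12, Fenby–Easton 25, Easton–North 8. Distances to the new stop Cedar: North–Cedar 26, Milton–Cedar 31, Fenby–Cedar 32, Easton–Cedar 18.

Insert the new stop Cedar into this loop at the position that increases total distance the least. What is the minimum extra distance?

Minimum extra distance: 25, inserting Cedar between Fenby and Easton.

Insertion cost between consecutive stops i–j is d(i,Cedar) + d(Cedar,j) − d(i,j):
  between North and Milton: 26 + 31 − 5 = 52
  between Milton and Fenby: 31 + 32 − 12 = 51
  between Fenby and Easton: 32 + 18 − 25 = 25
  between Easton and North: 18 + 26 − 8 = 36
Cheapest insertion is between Fenby and Easton, adding 25.
New total = 50 + 25 = 75.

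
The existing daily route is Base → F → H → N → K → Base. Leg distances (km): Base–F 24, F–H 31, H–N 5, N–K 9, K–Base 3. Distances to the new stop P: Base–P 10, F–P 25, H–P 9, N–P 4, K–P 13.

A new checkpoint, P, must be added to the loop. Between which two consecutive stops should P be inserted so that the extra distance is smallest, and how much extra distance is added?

Minimum extra distance: 3 km, inserting P between F and H.

Insertion cost between consecutive stops i–j is d(i,P) + d(P,j) − d(i,j):
  between Base and F: 10 + 25 − 24 = 11
  between F and H: 25 + 9 − 31 = 3
  between H and N: 9 + 4 − 5 = 8
  between N and K: 4 + 13 − 9 = 8
  between K and Base: 13 + 10 − 3 = 20
Cheapest insertion is between F and H, adding 3.
New total = 72 + 3 = 75.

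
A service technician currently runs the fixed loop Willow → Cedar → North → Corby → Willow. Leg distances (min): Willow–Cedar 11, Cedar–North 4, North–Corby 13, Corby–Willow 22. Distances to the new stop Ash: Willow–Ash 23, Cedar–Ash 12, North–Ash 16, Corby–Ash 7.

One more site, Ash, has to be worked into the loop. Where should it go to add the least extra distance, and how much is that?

Insertion cost between consecutive stops i–j is d(i,Ash) + d(Ash,j) − d(i,j):
  between Willow and Cedar: 23 + 12 − 11 = 24
  between Cedar and North: 12 + 16 − 4 = 24
  between North and Corby: 16 + 7 − 13 = 10
  between Corby and Willow: 7 + 23 − 22 = 8
Cheapest insertion is between Corby and Willow, adding 8.
New total = 50 + 8 = 58.

+8 min — insert Ash between Corby and Willow.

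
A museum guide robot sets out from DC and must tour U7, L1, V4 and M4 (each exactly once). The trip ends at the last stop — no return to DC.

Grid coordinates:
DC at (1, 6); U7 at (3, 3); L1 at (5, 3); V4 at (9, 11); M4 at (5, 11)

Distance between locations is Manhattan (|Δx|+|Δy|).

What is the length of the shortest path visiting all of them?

Shortest open route: 19.

There are 4! = 24 possible orderings.
DC→U7→L1→V4→M4: 5+2+12+4 = 23
DC→U7→L1→M4→V4: 5+2+8+4 = 19
DC→U7→V4→L1→M4: 5+14+12+8 = 39
DC→U7→V4→M4→L1: 5+14+4+8 = 31
DC→U7→M4→L1→V4: 5+10+8+12 = 35
DC→U7→M4→V4→L1: 5+10+4+12 = 31
DC→L1→U7→V4→M4: 7+2+14+4 = 27
DC→L1→U7→M4→V4: 7+2+10+4 = 23
DC→L1→V4→U7→M4: 7+12+14+10 = 43
DC→L1→V4→M4→U7: 7+12+4+10 = 33
DC→L1→M4→U7→V4: 7+8+10+14 = 39
DC→L1→M4→V4→U7: 7+8+4+14 = 33
DC→V4→U7→L1→M4: 13+14+2+8 = 37
DC→V4→U7→M4→L1: 13+14+10+8 = 45
… (10 more)
The minimum is 19.
One shortest path: DC → U7 → L1 → M4 → V4.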